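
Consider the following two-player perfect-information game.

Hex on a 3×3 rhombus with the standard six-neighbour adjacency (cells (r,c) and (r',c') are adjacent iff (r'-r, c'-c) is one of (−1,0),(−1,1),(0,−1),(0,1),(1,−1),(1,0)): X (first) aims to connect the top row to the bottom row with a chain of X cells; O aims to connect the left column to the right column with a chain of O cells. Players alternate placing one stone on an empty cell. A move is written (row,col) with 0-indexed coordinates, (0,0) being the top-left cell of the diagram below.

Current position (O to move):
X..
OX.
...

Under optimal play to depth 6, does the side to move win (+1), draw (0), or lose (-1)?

value(X../OX./..., O) = -1

[X../OX./...] O move#1: (0,1):-1/XO./OX./...*, (0,2):-1/X.O/OX./..., (1,2):-1/X../OXO/..., (2,0):-1/X../OX./O.., (2,1):-1/X../OX./.O., (2,2):-1/X../OX./..O
[XO./OX./...] X move#2: (0,2):+1/XOX/OX./...*, (1,2):-1/XO./OXX/..., (2,0):-1/XO./OX./X.., (2,1):-1/XO./OX./.X., (2,2):-1/XO./OX./..X
[XOX/OX./...] O move#3: (1,2):-1/XOX/OXO/...*, (2,0):-1/XOX/OX./O.., (2,1):-1/XOX/OX./.O., (2,2):-1/XOX/OX./..O
[XOX/OXO/...] X move#4: (2,0):+1/XOX/OXO/X..*, (2,1):+1/XOX/OXO/.X., (2,2):+1/XOX/OXO/..X
[XOX/OXO/X..] end (terminal -1, O#5); searched X../OX./... to 6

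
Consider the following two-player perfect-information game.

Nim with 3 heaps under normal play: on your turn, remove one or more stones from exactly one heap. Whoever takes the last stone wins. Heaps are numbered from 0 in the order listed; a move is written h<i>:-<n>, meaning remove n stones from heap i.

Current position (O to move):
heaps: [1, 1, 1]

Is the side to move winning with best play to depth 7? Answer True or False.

O winning at [(1,1,1)]: True

p1 O@[(1,1,1)]: h0:-1[(0,1,1)]+1* h1:-1[(1,0,1)]+1 h2:-1[(1,1,0)]+1
p2 X@[(0,1,1)]: h1:-1[(0,0,1)]-1* h2:-1[(0,1,0)]-1
p3 O@[(0,0,1)]: h2:-1[(0,0,0)]+1*
p4 X@[(0,0,0)] terminal -1; root [(1,1,1)] d7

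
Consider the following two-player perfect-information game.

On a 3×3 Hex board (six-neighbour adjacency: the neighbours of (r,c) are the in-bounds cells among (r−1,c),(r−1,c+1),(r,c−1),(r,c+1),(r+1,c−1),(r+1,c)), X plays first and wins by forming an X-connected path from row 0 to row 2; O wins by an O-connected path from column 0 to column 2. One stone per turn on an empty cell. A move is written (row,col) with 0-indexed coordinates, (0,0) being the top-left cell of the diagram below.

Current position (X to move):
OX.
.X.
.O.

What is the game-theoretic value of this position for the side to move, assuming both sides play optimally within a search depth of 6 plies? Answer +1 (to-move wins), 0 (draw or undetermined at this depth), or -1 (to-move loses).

ply 1, X at OX./.X./.O. | (0,2)=-1→OXX/.X./.O.; (1,0)=-1→OX./XX./.O.; (1,2)=+1→OX./.XX/.O.*; (2,0)=+1→OX./.X./XO.; (2,2)=+1→OX./.X./.OX
ply 2, O at OX./.XX/.O. | (0,2)=-1→OXO/.XX/.O.*; (1,0)=-1→OX./OXX/.O.; (2,0)=-1→OX./.XX/OO.; (2,2)=-1→OX./.XX/.OO
ply 3, X at OXO/.XX/.O. | (1,0)=+1→OXO/XXX/.O.*; (2,0)=+1→OXO/.XX/XO.; (2,2)=+1→OXO/.XX/.OX
ply 4, O at OXO/XXX/.O. | (2,0)=-1→OXO/XXX/OO.*; (2,2)=-1→OXO/XXX/.OO
ply 5, X at OXO/XXX/OO. | (2,2)=+1→OXO/XXX/OOX*
ply 6: OXO/XXX/OOX is terminal -1 (O); from OX./.X./.O. depth 6

value(OX./.X./.O., X) = +1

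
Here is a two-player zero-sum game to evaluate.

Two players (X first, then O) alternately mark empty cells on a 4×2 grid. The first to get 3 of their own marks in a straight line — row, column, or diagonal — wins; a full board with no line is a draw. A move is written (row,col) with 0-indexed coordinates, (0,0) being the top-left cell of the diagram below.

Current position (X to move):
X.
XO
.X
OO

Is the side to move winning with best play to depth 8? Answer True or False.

X winning at [X./XO/.X/OO]: True

ply 1, X at X./XO/.X/OO | (0,1)=+0→XX/XO/.X/OO; (2,0)=+1→X./XO/XX/OO*
ply 2: X./XO/XX/OO is terminal -1 (O); from X./XO/.X/OO depth 8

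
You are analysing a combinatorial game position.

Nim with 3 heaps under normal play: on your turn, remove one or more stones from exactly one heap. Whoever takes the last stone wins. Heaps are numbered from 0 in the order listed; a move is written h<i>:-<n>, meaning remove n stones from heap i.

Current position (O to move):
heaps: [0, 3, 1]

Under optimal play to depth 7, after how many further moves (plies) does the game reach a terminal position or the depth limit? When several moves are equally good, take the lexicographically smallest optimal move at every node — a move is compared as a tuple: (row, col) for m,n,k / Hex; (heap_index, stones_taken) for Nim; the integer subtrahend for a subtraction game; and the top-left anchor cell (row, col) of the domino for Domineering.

ply 1, O at (0,3,1) | h1:-1=-1→(0,2,1); h1:-2=+1→(0,1,1)*; h1:-3=-1→(0,0,1); h2:-1=-1→(0,3,0)
ply 2, X at (0,1,1) | h1:-1=-1→(0,0,1)*; h2:-1=-1→(0,1,0)
ply 3, O at (0,0,1) | h2:-1=+1→(0,0,0)*
ply 4: (0,0,0) is terminal -1 (X); from (0,3,1) depth 7

PV length from [(0,3,1)]: 3 plies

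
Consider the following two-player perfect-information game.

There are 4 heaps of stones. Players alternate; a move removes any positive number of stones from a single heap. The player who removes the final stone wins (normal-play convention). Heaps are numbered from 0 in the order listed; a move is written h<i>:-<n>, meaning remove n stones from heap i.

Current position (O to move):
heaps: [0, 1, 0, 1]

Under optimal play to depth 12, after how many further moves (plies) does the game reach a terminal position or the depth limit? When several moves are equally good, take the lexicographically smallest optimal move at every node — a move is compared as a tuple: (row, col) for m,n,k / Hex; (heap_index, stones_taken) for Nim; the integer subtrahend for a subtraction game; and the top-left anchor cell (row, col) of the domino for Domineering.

[(0,1,0,1)] O move#1: h1:-1:-1/(0,0,0,1)*, h3:-1:-1/(0,1,0,0)
[(0,0,0,1)] X move#2: h3:-1:+1/(0,0,0,0)*
[(0,0,0,0)] end (terminal -1, O#3); searched (0,1,0,1) to 12

PV length from [(0,1,0,1)]: 2 plies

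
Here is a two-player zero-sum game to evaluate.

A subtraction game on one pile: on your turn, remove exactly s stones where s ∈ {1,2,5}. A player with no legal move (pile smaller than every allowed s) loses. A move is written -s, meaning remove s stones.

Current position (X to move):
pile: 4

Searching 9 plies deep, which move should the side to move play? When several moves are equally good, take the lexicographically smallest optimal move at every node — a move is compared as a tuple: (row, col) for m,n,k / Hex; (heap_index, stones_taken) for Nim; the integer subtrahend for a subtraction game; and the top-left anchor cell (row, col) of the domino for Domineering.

ply 1, X at 4 | -1=+1→3*; -2=-1→2
ply 2, O at 3 | -1=-1→2*; -2=-1→1
ply 3, X at 2 | -1=-1→1; -2=+1→0*
ply 4: 0 is terminal -1 (O); from 4 depth 9

X's best at [4]: -1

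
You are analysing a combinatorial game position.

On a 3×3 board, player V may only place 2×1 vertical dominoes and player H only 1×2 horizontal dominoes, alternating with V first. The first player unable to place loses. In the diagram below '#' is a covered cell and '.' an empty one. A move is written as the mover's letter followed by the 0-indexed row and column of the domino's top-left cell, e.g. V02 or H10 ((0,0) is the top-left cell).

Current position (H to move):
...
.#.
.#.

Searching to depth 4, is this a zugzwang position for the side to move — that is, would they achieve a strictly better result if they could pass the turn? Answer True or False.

zugzwang(.../.#./.#., H) = False

[.../.#./.#.] H move#1: H00:-1/##./.#./.#.*, H01:-1/.##/.#./.#.
[##./.#./.#.] V move#2: V02:+1/###/.##/.#.*, V10:+1/##./##./##., V12:+1/##./.##/.##
[###/.##/.#.] end (terminal -1, H#3); searched .../.#./.#. to 4
pass branch (V moves first from the same position):
  | [.../.#./.#.] V move#1: V00:+1/#../##./.#.*, V02:+1/..#/.##/.#., V10:+1/.../##./##., V12:+1/.../.##/.##
  | [#../##./.#.] H move#2: H01:-1/###/##./.#.*
  | [###/##./.#.] V move#3: V12:+1/###/###/.##*
  | [###/###/.##] end (terminal -1, H#4); searched .../.#./.#. to 4
H moving scores -1; H passing scores -1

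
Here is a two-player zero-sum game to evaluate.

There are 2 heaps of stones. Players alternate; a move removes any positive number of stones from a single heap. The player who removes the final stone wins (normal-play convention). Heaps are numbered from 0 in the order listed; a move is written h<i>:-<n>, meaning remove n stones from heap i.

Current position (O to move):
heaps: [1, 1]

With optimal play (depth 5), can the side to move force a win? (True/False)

O winning at [(1,1)]: False

p1 O@[(1,1)]: h0:-1[(0,1)]-1* h1:-1[(1,0)]-1
p2 X@[(0,1)]: h1:-1[(0,0)]+1*
p3 O@[(0,0)] terminal -1; root [(1,1)] d5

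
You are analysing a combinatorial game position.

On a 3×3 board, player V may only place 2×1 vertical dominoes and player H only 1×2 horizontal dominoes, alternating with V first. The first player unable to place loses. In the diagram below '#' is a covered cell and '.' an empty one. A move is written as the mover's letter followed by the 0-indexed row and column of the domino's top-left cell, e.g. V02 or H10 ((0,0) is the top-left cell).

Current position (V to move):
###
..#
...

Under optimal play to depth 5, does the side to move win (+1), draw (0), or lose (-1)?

p1 V@[###/..#/...]: V10[###/#.#/#..]-1 V11[###/.##/.#.]+1*
p2 H@[###/.##/.#.] terminal -1; root [###/..#/...] d5

value(###/..#/..., V) = +1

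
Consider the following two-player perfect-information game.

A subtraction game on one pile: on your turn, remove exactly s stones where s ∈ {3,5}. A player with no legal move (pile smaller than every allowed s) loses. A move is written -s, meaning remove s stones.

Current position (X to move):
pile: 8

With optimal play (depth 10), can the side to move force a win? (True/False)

X winning at [8]: False

ply 1, X at 8 | -3=-1→5*; -5=-1→3
ply 2, O at 5 | -3=+1→2*; -5=+1→0
ply 3: 2 is terminal -1 (X); from 8 depth 10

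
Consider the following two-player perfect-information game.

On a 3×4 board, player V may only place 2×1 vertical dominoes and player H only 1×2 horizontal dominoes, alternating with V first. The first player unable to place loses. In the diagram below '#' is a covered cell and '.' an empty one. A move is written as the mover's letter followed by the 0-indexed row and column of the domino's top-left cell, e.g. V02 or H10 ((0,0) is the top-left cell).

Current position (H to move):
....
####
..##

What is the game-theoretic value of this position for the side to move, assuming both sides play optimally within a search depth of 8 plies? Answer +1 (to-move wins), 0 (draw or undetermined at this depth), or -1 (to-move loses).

value(..../####/..##, H) = +1

[..../####/..##] H move#1: H00:+1/##../####/..##*, H01:+1/.##./####/..##, H02:+1/..##/####/..##, H20:+1/..../####/####
[##../####/..##] end (terminal -1, V#2); searched ..../####/..## to 8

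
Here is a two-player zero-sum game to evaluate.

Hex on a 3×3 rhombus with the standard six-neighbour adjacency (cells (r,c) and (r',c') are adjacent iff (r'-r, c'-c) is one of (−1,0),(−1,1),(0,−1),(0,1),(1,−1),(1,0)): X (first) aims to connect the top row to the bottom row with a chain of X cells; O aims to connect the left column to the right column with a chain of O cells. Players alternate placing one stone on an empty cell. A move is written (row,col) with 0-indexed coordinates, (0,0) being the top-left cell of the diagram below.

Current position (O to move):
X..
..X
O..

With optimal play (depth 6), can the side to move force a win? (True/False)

p1 O@[X../..X/O..]: (0,1)[XO./..X/O..]-1* (0,2)[X.O/..X/O..]-1 (1,0)[X../O.X/O..]-1 (1,1)[X../.OX/O..]-1 (2,1)[X../..X/OO.]-1 (2,2)[X../..X/O.O]-1
p2 X@[XO./..X/O..]: (0,2)[XOX/..X/O..]+1* (1,0)[XO./X.X/O..]+1 (1,1)[XO./.XX/O..]+1 (2,1)[XO./..X/OX.]-1 (2,2)[XO./..X/O.X]-1
p3 O@[XOX/..X/O..]: (1,0)[XOX/O.X/O..]-1* (1,1)[XOX/.OX/O..]-1 (2,1)[XOX/..X/OO.]-1 (2,2)[XOX/..X/O.O]-1
p4 X@[XOX/O.X/O..]: (1,1)[XOX/OXX/O..]+1* (2,1)[XOX/O.X/OX.]+1 (2,2)[XOX/O.X/O.X]+1
p5 O@[XOX/OXX/O..]: (2,1)[XOX/OXX/OO.]-1* (2,2)[XOX/OXX/O.O]-1
p6 X@[XOX/OXX/OO.]: (2,2)[XOX/OXX/OOX]+1*
p7 O@[XOX/OXX/OOX] terminal -1; root [X../..X/O..] d6

O winning at [X../..X/O..]: False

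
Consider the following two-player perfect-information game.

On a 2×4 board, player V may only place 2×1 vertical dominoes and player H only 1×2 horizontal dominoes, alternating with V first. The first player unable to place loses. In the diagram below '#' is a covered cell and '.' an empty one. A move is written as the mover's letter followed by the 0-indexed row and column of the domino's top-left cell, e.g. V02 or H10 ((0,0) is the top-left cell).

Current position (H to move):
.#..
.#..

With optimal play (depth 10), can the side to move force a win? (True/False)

[.#../.#..] H move#1: H02:+1/.###/.#..*, H12:+1/.#../.###
[.###/.#..] V move#2: V00:-1/####/##..*
[####/##..] H move#3: H12:+1/####/####*
[####/####] end (terminal -1, V#4); searched .#../.#.. to 10

H winning at [.#../.#..]: True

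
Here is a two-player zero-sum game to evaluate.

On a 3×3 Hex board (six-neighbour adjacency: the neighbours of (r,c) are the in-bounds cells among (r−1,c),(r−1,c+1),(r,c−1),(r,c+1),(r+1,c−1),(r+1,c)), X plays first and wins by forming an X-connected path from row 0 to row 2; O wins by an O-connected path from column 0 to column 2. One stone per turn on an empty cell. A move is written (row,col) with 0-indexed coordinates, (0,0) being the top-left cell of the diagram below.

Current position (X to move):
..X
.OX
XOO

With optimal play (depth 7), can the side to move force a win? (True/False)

X winning at [..X/.OX/XOO]: True

[..X/.OX/XOO] X move#1: (0,0):-1/X.X/.OX/XOO, (0,1):-1/.XX/.OX/XOO, (1,0):+1/..X/XOX/XOO*
[..X/XOX/XOO] O move#2: (0,0):-1/O.X/XOX/XOO*, (0,1):-1/.OX/XOX/XOO
[O.X/XOX/XOO] X move#3: (0,1):+1/OXX/XOX/XOO*
[OXX/XOX/XOO] end (terminal -1, O#4); searched ..X/.OX/XOO to 7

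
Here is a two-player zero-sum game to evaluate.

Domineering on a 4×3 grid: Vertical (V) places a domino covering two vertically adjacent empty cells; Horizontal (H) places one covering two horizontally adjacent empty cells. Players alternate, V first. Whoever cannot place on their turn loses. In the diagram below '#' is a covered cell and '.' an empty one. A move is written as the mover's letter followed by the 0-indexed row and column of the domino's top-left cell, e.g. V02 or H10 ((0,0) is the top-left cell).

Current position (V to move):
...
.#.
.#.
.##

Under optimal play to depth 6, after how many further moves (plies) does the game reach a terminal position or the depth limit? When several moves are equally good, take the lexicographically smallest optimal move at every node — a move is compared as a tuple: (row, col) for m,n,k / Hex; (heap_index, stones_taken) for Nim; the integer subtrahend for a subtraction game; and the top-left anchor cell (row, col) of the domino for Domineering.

PV length from [.../.#./.#./.##]: 3 plies

[.../.#./.#./.##] V move#1: V00:+1/#../##./.#./.##*, V02:+1/..#/.##/.#./.##, V10:+1/.../##./##./.##, V12:+1/.../.##/.##/.##, V20:+1/.../.#./##./###
[#../##./.#./.##] H move#2: H01:-1/###/##./.#./.##*
[###/##./.#./.##] V move#3: V12:+1/###/###/.##/.##*, V20:+1/###/##./##./###
[###/###/.##/.##] end (terminal -1, H#4); searched .../.#./.#./.## to 6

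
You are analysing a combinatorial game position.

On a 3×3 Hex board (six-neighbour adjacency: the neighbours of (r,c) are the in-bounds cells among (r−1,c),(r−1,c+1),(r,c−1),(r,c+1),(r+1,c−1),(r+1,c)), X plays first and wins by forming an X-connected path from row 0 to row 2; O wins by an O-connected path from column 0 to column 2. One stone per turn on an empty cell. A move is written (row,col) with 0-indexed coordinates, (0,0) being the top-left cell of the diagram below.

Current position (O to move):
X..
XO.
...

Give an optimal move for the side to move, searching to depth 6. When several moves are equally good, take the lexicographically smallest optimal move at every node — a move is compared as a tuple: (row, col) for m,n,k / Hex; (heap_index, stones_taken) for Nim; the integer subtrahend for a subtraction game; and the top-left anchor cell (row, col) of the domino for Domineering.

p1 O@[X../XO./...]: (0,1)[XO./XO./...]-1 (0,2)[X.O/XO./...]-1 (1,2)[X../XOO/...]-1 (2,0)[X../XO./O..]+1* (2,1)[X../XO./.O.]-1 (2,2)[X../XO./..O]-1
p2 X@[X../XO./O..]: (0,1)[XX./XO./O..]-1* (0,2)[X.X/XO./O..]-1 (1,2)[X../XOX/O..]-1 (2,1)[X../XO./OX.]-1 (2,2)[X../XO./O.X]-1
p3 O@[XX./XO./O..]: (0,2)[XXO/XO./O..]+1* (1,2)[XX./XOO/O..]+1 (2,1)[XX./XO./OO.]+1 (2,2)[XX./XO./O.O]+1
p4 X@[XXO/XO./O..] terminal -1; root [X../XO./...] d6

O's best at [X../XO./...]: (2,0)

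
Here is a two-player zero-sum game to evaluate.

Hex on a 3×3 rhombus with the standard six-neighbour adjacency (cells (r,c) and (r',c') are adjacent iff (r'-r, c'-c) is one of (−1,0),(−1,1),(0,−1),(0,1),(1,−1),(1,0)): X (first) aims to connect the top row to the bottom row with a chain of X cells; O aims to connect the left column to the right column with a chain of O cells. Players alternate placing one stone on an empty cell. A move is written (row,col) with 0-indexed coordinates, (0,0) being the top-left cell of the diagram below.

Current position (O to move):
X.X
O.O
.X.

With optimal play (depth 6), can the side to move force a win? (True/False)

p1 O@[X.X/O.O/.X.]: (0,1)[XOX/O.O/.X.]-1 (1,1)[X.X/OOO/.X.]+1* (2,0)[X.X/O.O/OX.]-1 (2,2)[X.X/O.O/.XO]-1
p2 X@[X.X/OOO/.X.] terminal -1; root [X.X/O.O/.X.] d6

O winning at [X.X/O.O/.X.]: True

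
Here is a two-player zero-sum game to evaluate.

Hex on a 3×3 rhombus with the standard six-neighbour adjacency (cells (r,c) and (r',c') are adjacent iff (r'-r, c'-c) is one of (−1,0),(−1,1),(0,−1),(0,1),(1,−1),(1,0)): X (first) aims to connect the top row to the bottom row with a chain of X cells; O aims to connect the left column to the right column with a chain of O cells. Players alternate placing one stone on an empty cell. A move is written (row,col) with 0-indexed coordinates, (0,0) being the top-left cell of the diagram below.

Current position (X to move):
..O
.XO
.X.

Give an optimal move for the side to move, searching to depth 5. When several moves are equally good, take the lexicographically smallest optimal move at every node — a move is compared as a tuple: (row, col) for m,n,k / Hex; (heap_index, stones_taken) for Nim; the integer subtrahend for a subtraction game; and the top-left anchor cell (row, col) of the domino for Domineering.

X's best at [..O/.XO/.X.]: (0,0)

ply 1, X at ..O/.XO/.X. | (0,0)=+1→X.O/.XO/.X.*; (0,1)=+1→.XO/.XO/.X.; (1,0)=+1→..O/XXO/.X.; (2,0)=-1→..O/.XO/XX.; (2,2)=-1→..O/.XO/.XX
ply 2, O at X.O/.XO/.X. | (0,1)=-1→XOO/.XO/.X.*; (1,0)=-1→X.O/OXO/.X.; (2,0)=-1→X.O/.XO/OX.; (2,2)=-1→X.O/.XO/.XO
ply 3, X at XOO/.XO/.X. | (1,0)=+1→XOO/XXO/.X.*; (2,0)=-1→XOO/.XO/XX.; (2,2)=-1→XOO/.XO/.XX
ply 4: XOO/XXO/.X. is terminal -1 (O); from ..O/.XO/.X. depth 5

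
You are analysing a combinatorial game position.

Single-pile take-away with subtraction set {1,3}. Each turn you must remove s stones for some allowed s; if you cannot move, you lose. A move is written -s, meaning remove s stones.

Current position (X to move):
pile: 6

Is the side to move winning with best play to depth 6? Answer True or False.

X winning at [6]: False

p1 X@[6]: -1[5]-1* -3[3]-1
p2 O@[5]: -1[4]+1* -3[2]+1
p3 X@[4]: -1[3]-1* -3[1]-1
p4 O@[3]: -1[2]+1* -3[0]+1
p5 X@[2]: -1[1]-1*
p6 O@[1]: -1[0]+1*
p7 X@[0] terminal -1; root [6] d6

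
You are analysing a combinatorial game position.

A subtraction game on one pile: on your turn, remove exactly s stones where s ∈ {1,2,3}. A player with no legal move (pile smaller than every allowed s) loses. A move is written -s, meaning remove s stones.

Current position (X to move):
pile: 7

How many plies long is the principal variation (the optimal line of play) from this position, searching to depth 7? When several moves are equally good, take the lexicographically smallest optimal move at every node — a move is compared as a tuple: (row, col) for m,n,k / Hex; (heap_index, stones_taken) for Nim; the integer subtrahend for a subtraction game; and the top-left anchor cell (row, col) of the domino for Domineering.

PV length from [7]: 3 plies

ply 1, X at 7 | -1=-1→6; -2=-1→5; -3=+1→4*
ply 2, O at 4 | -1=-1→3*; -2=-1→2; -3=-1→1
ply 3, X at 3 | -1=-1→2; -2=-1→1; -3=+1→0*
ply 4: 0 is terminal -1 (O); from 7 depth 7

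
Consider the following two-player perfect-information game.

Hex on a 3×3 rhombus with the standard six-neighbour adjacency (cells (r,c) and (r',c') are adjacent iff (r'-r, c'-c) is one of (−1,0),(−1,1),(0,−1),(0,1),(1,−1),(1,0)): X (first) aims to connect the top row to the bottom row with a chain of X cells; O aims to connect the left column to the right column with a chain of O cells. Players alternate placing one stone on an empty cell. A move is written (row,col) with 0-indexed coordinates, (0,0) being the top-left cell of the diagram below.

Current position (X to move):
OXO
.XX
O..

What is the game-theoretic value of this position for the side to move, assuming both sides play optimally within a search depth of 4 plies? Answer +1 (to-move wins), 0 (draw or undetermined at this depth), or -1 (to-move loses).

value(OXO/.XX/O.., X) = +1

ply 1, X at OXO/.XX/O.. | (1,0)=+1→OXO/XXX/O..*; (2,1)=+1→OXO/.XX/OX.; (2,2)=+1→OXO/.XX/O.X
ply 2, O at OXO/XXX/O.. | (2,1)=-1→OXO/XXX/OO.*; (2,2)=-1→OXO/XXX/O.O
ply 3, X at OXO/XXX/OO. | (2,2)=+1→OXO/XXX/OOX*
ply 4: OXO/XXX/OOX is terminal -1 (O); from OXO/.XX/O.. depth 4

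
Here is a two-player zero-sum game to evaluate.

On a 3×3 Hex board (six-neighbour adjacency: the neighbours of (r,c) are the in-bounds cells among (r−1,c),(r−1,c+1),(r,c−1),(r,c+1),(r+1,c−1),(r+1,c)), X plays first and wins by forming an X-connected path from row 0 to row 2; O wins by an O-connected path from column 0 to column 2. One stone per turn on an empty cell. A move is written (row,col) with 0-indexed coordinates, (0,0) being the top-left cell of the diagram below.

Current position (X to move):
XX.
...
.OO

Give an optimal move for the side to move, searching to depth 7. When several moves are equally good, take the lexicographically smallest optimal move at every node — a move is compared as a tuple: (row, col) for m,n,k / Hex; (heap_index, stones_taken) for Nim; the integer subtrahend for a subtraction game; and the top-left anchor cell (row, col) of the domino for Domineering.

X's best at [XX./.../.OO]: (2,0)

[XX./.../.OO] X move#1: (0,2):-1/XXX/.../.OO, (1,0):-1/XX./X../.OO, (1,1):-1/XX./.X./.OO, (1,2):-1/XX./..X/.OO, (2,0):+1/XX./.../XOO*
[XX./.../XOO] O move#2: (0,2):-1/XXO/.../XOO*, (1,0):-1/XX./O../XOO, (1,1):-1/XX./.O./XOO, (1,2):-1/XX./..O/XOO
[XXO/.../XOO] X move#3: (1,0):+1/XXO/X../XOO*, (1,1):+1/XXO/.X./XOO, (1,2):+1/XXO/..X/XOO
[XXO/X../XOO] end (terminal -1, O#4); searched XX./.../.OO to 7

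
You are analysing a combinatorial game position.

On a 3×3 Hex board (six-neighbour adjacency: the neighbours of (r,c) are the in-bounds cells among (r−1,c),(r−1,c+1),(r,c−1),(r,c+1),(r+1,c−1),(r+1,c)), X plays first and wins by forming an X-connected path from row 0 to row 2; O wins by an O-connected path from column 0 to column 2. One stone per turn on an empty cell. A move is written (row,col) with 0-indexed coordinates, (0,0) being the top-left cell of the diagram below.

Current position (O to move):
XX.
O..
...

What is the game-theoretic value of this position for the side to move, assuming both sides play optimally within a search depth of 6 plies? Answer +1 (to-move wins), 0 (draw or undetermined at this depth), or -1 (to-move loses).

[XX./O../...] O move#1: (0,2):-1/XXO/O../..., (1,1):+1/XX./OO./...*, (1,2):-1/XX./O.O/..., (2,0):-1/XX./O../O.., (2,1):+1/XX./O../.O., (2,2):-1/XX./O../..O
[XX./OO./...] X move#2: (0,2):-1/XXX/OO./...*, (1,2):-1/XX./OOX/..., (2,0):-1/XX./OO./X.., (2,1):-1/XX./OO./.X., (2,2):-1/XX./OO./..X
[XXX/OO./...] O move#3: (1,2):+1/XXX/OOO/...*, (2,0):-1/XXX/OO./O.., (2,1):+1/XXX/OO./.O., (2,2):+1/XXX/OO./..O
[XXX/OOO/...] end (terminal -1, X#4); searched XX./O../... to 6

value(XX./O../..., O) = +1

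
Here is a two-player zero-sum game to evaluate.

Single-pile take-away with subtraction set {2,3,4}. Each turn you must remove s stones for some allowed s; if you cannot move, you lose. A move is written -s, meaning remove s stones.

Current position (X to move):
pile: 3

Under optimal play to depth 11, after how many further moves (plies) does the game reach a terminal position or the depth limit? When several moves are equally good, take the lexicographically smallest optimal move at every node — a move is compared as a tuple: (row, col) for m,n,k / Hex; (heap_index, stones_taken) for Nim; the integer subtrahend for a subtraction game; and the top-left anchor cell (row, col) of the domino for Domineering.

[3] X move#1: -2:+1/1*, -3:+1/0
[1] end (terminal -1, O#2); searched 3 to 11

PV length from [3]: 1 ply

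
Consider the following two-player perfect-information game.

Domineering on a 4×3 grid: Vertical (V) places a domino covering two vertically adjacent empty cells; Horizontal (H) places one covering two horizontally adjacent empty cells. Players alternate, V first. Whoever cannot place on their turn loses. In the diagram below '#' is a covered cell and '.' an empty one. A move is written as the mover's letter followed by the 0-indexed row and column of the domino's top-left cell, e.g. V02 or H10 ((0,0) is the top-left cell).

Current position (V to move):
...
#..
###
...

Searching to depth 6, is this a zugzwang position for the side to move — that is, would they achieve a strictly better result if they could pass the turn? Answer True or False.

p1 V@[.../#../###/...]: V01[.#./##./###/...]+1* V02[..#/#.#/###/...]-1
p2 H@[.#./##./###/...]: H30[.#./##./###/##.]-1* H31[.#./##./###/.##]-1
p3 V@[.#./##./###/##.]: V02[.##/###/###/##.]+1*
p4 H@[.##/###/###/##.] terminal -1; root [.../#../###/...] d6
pass branch (H moves first from the same position):
  | p1 H@[.../#../###/...]: H00[##./#../###/...]+1* H01[.##/#../###/...]+1 H11[.../###/###/...]+1 H30[.../#../###/##.]-1 H31[.../#../###/.##]-1
  | p2 V@[##./#../###/...]: V02[###/#.#/###/...]-1*
  | p3 H@[###/#.#/###/...]: H30[###/#.#/###/##.]+1* H31[###/#.#/###/.##]+1
  | p4 V@[###/#.#/###/##.] terminal -1; root [.../#../###/...] d6
V moving scores +1; V passing scores -1

zugzwang(.../#../###/..., V) = False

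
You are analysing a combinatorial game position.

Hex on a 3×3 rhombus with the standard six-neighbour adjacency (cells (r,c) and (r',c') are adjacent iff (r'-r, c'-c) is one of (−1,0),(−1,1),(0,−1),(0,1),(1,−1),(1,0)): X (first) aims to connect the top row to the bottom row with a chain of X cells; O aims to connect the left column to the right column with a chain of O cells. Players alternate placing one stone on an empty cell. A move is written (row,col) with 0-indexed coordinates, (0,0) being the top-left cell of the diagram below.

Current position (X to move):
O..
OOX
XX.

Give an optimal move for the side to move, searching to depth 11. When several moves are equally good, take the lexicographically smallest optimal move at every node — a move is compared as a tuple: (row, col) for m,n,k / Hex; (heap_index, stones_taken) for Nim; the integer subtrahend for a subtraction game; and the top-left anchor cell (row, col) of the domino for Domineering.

[O../OOX/XX.] X move#1: (0,1):-1/OX./OOX/XX., (0,2):+1/O.X/OOX/XX.*, (2,2):-1/O../OOX/XXX
[O.X/OOX/XX.] end (terminal -1, O#2); searched O../OOX/XX. to 11

X's best at [O../OOX/XX.]: (0,2)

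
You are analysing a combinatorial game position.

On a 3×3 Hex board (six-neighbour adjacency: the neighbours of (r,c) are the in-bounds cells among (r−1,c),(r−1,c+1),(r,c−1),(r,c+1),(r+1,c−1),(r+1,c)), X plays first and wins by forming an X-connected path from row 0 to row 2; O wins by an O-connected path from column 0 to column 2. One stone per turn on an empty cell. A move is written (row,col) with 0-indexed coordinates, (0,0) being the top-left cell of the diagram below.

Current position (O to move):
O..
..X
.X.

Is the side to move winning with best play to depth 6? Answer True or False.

O winning at [O../..X/.X.]: True

p1 O@[O../..X/.X.]: (0,1)[OO./..X/.X.]-1 (0,2)[O.O/..X/.X.]+1* (1,0)[O../O.X/.X.]-1 (1,1)[O../.OX/.X.]-1 (2,0)[O../..X/OX.]-1 (2,2)[O../..X/.XO]-1
p2 X@[O.O/..X/.X.]: (0,1)[OXO/..X/.X.]-1* (1,0)[O.O/X.X/.X.]-1 (1,1)[O.O/.XX/.X.]-1 (2,0)[O.O/..X/XX.]-1 (2,2)[O.O/..X/.XX]-1
p3 O@[OXO/..X/.X.]: (1,0)[OXO/O.X/.X.]-1 (1,1)[OXO/.OX/.X.]+1* (2,0)[OXO/..X/OX.]-1 (2,2)[OXO/..X/.XO]-1
p4 X@[OXO/.OX/.X.]: (1,0)[OXO/XOX/.X.]-1* (2,0)[OXO/.OX/XX.]-1 (2,2)[OXO/.OX/.XX]-1
p5 O@[OXO/XOX/.X.]: (2,0)[OXO/XOX/OX.]+1* (2,2)[OXO/XOX/.XO]-1
p6 X@[OXO/XOX/OX.] terminal -1; root [O../..X/.X.] d6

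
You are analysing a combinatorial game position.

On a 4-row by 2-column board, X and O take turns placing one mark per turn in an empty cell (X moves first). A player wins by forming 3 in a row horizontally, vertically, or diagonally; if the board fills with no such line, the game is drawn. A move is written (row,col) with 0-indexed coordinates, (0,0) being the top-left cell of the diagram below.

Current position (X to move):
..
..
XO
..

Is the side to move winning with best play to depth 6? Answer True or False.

X winning at [../../XO/..]: True

[../../XO/..] X move#1: (0,0):+0/X./../XO/.., (0,1):+0/.X/../XO/.., (1,0):+1/../X./XO/..*, (1,1):+0/../.X/XO/.., (3,0):+0/../../XO/X., (3,1):+0/../../XO/.X
[../X./XO/..] O move#2: (0,0):-1/O./X./XO/..*, (0,1):-1/.O/X./XO/.., (1,1):-1/../XO/XO/.., (3,0):-1/../X./XO/O., (3,1):-1/../X./XO/.O
[O./X./XO/..] X move#3: (0,1):+0/OX/X./XO/.., (1,1):+0/O./XX/XO/.., (3,0):+1/O./X./XO/X.*, (3,1):+0/O./X./XO/.X
[O./X./XO/X.] end (terminal -1, O#4); searched ../../XO/.. to 6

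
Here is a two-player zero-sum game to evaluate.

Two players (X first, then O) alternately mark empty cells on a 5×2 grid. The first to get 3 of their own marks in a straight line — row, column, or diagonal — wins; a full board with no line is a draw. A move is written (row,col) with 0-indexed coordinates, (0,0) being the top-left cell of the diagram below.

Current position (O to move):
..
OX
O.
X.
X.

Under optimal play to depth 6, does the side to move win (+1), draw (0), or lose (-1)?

p1 O@[../OX/O./X./X.]: (0,0)[O./OX/O./X./X.]+1* (0,1)[.O/OX/O./X./X.]+0 (2,1)[../OX/OO/X./X.]+0 (3,1)[../OX/O./XO/X.]+0 (4,1)[../OX/O./X./XO]+0
p2 X@[O./OX/O./X./X.] terminal -1; root [../OX/O./X./X.] d6

value(../OX/O./X./X., O) = +1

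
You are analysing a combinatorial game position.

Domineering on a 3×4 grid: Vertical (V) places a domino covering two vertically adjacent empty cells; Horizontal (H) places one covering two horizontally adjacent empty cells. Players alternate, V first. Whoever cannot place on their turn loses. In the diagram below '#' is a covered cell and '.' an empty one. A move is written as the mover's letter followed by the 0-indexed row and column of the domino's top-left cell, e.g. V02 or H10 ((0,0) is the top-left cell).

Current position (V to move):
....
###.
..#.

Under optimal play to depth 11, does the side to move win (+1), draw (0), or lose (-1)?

p1 V@[..../###./..#.]: V03[...#/####/..#.]-1* V13[..../####/..##]-1
p2 H@[...#/####/..#.]: H00[##.#/####/..#.]+1* H01[.###/####/..#.]+1 H20[...#/####/###.]+1
p3 V@[##.#/####/..#.] terminal -1; root [..../###./..#.] d11

value(..../###./..#., V) = -1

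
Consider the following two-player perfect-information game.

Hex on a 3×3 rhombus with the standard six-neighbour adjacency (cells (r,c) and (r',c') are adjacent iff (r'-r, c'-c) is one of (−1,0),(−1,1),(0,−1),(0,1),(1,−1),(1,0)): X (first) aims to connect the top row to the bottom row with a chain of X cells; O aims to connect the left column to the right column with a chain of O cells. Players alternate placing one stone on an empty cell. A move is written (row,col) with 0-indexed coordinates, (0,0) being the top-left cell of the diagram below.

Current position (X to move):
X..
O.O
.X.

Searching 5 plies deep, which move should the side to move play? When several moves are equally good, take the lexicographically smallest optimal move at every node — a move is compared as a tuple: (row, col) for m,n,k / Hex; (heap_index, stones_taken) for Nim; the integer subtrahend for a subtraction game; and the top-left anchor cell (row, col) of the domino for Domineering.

[X../O.O/.X.] X move#1: (0,1):-1/XX./O.O/.X., (0,2):-1/X.X/O.O/.X., (1,1):+1/X../OXO/.X.*, (2,0):-1/X../O.O/XX., (2,2):-1/X../O.O/.XX
[X../OXO/.X.] O move#2: (0,1):-1/XO./OXO/.X.*, (0,2):-1/X.O/OXO/.X., (2,0):-1/X../OXO/OX., (2,2):-1/X../OXO/.XO
[XO./OXO/.X.] X move#3: (0,2):+1/XOX/OXO/.X.*, (2,0):-1/XO./OXO/XX., (2,2):-1/XO./OXO/.XX
[XOX/OXO/.X.] end (terminal -1, O#4); searched X../O.O/.X. to 5

X's best at [X../O.O/.X.]: (1,1)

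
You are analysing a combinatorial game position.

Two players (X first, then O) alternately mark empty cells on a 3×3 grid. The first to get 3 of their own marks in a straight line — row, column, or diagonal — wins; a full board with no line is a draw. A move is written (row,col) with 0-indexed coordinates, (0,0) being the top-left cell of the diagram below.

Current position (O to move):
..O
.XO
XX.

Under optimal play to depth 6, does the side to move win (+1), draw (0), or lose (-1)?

value(..O/.XO/XX., O) = +1

[..O/.XO/XX.] O move#1: (0,0):-1/O.O/.XO/XX., (0,1):-1/.OO/.XO/XX., (1,0):-1/..O/OXO/XX., (2,2):+1/..O/.XO/XXO*
[..O/.XO/XXO] end (terminal -1, X#2); searched ..O/.XO/XX. to 6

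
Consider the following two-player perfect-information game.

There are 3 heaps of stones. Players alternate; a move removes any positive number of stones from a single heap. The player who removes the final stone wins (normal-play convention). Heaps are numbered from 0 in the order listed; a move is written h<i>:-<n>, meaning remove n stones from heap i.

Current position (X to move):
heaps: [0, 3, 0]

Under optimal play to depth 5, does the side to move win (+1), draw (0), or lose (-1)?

value((0,3,0), X) = +1

[(0,3,0)] X move#1: h1:-1:-1/(0,2,0), h1:-2:-1/(0,1,0), h1:-3:+1/(0,0,0)*
[(0,0,0)] end (terminal -1, O#2); searched (0,3,0) to 5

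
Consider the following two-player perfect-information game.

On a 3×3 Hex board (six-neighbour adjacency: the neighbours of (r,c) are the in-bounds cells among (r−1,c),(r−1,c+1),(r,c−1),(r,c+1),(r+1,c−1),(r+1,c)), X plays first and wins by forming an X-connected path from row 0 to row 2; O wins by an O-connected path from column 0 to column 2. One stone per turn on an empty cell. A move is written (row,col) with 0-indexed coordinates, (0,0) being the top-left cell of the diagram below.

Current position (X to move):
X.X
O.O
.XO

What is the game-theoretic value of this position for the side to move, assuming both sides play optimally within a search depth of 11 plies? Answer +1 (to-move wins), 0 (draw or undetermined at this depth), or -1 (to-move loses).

ply 1, X at X.X/O.O/.XO | (0,1)=-1→XXX/O.O/.XO; (1,1)=+1→X.X/OXO/.XO*; (2,0)=-1→X.X/O.O/XXO
ply 2: X.X/OXO/.XO is terminal -1 (O); from X.X/O.O/.XO depth 11

value(X.X/O.O/.XO, X) = +1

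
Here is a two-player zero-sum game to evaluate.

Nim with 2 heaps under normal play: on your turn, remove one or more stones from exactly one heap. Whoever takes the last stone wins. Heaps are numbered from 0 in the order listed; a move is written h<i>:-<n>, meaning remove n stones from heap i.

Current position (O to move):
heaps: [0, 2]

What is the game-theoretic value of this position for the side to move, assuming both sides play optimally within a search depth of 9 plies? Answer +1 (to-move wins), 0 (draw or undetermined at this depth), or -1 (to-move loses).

ply 1, O at (0,2) | h1:-1=-1→(0,1); h1:-2=+1→(0,0)*
ply 2: (0,0) is terminal -1 (X); from (0,2) depth 9

value((0,2), O) = +1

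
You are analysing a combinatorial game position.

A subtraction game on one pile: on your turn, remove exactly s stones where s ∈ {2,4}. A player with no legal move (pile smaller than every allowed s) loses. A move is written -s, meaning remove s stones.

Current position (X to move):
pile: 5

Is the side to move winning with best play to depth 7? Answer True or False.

X winning at [5]: True

ply 1, X at 5 | -2=-1→3; -4=+1→1*
ply 2: 1 is terminal -1 (O); from 5 depth 7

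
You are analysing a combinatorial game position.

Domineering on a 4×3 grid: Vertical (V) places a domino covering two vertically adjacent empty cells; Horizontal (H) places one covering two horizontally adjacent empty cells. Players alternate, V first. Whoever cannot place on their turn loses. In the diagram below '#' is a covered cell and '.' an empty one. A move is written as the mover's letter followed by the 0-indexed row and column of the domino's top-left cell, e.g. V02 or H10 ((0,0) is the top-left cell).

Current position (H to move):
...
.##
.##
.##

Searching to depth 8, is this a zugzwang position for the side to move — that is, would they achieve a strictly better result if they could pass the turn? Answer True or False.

zugzwang(.../.##/.##/.##, H) = False

p1 H@[.../.##/.##/.##]: H00[##./.##/.##/.##]-1* H01[.##/.##/.##/.##]-1
p2 V@[##./.##/.##/.##]: V10[##./###/###/.##]+1* V20[##./.##/###/###]+1
p3 H@[##./###/###/.##] terminal -1; root [.../.##/.##/.##] d8
if H skipped the turn, V would face:
~ p1 V@[.../.##/.##/.##]: V00[#../###/.##/.##]+1* V10[.../###/###/.##]-1 V20[.../.##/###/###]-1
~ p2 H@[#../###/.##/.##]: H01[###/###/.##/.##]-1*
~ p3 V@[###/###/.##/.##]: V20[###/###/###/###]+1*
~ p4 H@[###/###/###/###] terminal -1; root [.../.##/.##/.##] d8
compare (H): move=-1 vs pass=-1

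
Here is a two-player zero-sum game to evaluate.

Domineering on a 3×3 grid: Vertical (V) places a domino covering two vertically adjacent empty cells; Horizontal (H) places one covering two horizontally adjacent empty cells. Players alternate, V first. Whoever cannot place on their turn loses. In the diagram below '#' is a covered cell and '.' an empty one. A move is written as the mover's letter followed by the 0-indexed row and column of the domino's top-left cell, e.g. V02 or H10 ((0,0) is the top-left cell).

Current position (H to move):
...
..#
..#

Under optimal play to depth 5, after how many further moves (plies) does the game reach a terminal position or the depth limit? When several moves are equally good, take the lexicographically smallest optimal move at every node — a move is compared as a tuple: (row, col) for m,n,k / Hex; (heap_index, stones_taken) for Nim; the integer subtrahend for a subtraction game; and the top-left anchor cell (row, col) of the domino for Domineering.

PV length from [.../..#/..#]: 1 ply

ply 1, H at .../..#/..# | H00=-1→##./..#/..#; H01=-1→.##/..#/..#; H10=+1→.../###/..#*; H20=-1→.../..#/###
ply 2: .../###/..# is terminal -1 (V); from .../..#/..# depth 5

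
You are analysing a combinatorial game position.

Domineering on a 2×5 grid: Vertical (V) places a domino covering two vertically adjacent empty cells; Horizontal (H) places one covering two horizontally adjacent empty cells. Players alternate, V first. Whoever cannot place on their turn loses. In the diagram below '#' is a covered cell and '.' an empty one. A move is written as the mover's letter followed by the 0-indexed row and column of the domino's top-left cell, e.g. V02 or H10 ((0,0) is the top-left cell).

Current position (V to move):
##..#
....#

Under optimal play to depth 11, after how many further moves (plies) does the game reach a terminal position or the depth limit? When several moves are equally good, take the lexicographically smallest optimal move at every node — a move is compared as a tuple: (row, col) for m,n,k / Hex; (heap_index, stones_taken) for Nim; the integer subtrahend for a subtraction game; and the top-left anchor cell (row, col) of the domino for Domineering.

PV length from [##..#/....#]: 3 plies

ply 1, V at ##..#/....# | V02=+1→###.#/..#.#*; V03=-1→##.##/...##
ply 2, H at ###.#/..#.# | H10=-1→###.#/###.#*
ply 3, V at ###.#/###.# | V03=+1→#####/#####*
ply 4: #####/##### is terminal -1 (H); from ##..#/....# depth 11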